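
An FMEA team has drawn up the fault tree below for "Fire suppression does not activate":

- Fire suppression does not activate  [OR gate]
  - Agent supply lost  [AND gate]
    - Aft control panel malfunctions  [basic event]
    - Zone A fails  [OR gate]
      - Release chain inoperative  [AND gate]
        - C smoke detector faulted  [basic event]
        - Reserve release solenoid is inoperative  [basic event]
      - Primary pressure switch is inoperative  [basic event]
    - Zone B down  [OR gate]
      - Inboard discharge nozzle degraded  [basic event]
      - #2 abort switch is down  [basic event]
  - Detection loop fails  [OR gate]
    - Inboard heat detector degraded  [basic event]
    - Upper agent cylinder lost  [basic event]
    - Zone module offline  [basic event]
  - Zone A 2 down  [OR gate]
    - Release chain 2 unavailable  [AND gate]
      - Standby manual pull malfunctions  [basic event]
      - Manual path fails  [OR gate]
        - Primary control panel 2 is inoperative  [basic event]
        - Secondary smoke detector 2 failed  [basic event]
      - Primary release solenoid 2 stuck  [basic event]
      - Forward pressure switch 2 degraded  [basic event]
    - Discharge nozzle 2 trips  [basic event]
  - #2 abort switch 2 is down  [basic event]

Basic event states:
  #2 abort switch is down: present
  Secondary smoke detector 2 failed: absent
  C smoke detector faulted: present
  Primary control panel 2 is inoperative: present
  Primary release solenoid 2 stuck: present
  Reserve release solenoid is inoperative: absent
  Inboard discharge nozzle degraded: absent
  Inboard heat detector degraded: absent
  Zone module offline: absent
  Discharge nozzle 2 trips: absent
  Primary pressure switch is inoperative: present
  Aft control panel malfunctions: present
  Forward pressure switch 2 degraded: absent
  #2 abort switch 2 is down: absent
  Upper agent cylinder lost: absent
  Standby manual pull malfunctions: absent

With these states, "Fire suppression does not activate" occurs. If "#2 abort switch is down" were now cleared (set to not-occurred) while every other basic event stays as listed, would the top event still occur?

No

Counterfactual: set "#2 abort switch is down" to not occurred.
Release chain inoperative [AND]: C smoke detector faulted=occurs, Reserve release solenoid is inoperative=not → not all inputs occur → does not occur.
Zone A fails [OR]: Release chain inoperative=not, Primary pressure switch is inoperative=occurs → at least one input occurs → occurs.
Zone B down [OR]: Inboard discharge nozzle degraded=not, #2 abort switch is down=not → no input occurs → does not occur.
Agent supply lost [AND]: Aft control panel malfunctions=occurs, Zone A fails=occurs, Zone B down=not → not all inputs occur → does not occur.
Detection loop fails [OR]: Inboard heat detector degraded=not, Upper agent cylinder lost=not, Zone module offline=not → no input occurs → does not occur.
Manual path fails [OR]: Primary control panel 2 is inoperative=occurs, Secondary smoke detector 2 failed=not → at least one input occurs → occurs.
Release chain 2 unavailable [AND]: Standby manual pull malfunctions=not, Manual path fails=occurs, Primary release solenoid 2 stuck=occurs, Forward pressure switch 2 degraded=not → not all inputs occur → does not occur.
Zone A 2 down [OR]: Release chain 2 unavailable=not, Discharge nozzle 2 trips=not → no input occurs → does not occur.
Fire suppression does not activate [OR]: Agent supply lost=not, Detection loop fails=not, Zone A 2 down=not, #2 abort switch 2 is down=not → no input occurs → does not occur.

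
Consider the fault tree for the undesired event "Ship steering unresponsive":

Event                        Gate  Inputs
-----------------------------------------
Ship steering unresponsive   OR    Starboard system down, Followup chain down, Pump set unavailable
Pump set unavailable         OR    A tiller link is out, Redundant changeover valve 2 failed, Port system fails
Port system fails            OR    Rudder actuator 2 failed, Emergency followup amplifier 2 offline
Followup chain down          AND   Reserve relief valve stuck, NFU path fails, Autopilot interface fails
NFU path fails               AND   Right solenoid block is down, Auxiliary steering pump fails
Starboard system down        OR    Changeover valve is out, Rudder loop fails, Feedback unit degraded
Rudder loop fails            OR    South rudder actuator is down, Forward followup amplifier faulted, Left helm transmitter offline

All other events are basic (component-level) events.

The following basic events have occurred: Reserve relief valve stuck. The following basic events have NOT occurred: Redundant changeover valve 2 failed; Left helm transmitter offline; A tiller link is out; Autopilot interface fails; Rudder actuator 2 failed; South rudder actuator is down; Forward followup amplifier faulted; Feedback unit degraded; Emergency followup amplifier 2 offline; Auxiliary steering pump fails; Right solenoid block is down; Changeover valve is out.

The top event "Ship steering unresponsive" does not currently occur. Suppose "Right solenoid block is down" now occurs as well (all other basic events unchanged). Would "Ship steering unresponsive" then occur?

No

Counterfactual: set "Right solenoid block is down" to occurred.
Rudder loop fails [OR]: South rudder actuator is down=not, Forward followup amplifier faulted=not, Left helm transmitter offline=not → no input occurs → does not occur.
Starboard system down [OR]: Changeover valve is out=not, Rudder loop fails=not, Feedback unit degraded=not → no input occurs → does not occur.
NFU path fails [AND]: Right solenoid block is down=occurs, Auxiliary steering pump fails=not → not all inputs occur → does not occur.
Followup chain down [AND]: Reserve relief valve stuck=occurs, NFU path fails=not, Autopilot interface fails=not → not all inputs occur → does not occur.
Port system fails [OR]: Rudder actuator 2 failed=not, Emergency followup amplifier 2 offline=not → no input occurs → does not occur.
Pump set unavailable [OR]: A tiller link is out=not, Redundant changeover valve 2 failed=not, Port system fails=not → no input occurs → does not occur.
Ship steering unresponsive [OR]: Starboard system down=not, Followup chain down=not, Pump set unavailable=not → no input occurs → does not occur.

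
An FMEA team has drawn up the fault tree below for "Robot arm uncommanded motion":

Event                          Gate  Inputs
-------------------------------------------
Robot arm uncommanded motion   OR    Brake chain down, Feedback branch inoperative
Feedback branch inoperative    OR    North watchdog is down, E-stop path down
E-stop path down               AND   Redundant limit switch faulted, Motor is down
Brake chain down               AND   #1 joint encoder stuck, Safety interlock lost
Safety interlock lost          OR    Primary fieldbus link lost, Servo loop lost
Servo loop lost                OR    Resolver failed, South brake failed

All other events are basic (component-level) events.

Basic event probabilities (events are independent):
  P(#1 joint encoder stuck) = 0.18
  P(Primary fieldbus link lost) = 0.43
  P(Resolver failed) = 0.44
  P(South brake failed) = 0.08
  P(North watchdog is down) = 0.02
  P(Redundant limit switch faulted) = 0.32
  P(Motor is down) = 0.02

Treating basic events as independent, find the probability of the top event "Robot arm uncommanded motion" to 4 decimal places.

0.1501

P(Servo loop lost) [OR] = 1 − (1−0.44) × (1−0.08) = 0.484800
P(Safety interlock lost) [OR] = 1 − (1−0.43) × (1−0.484800) = 0.706336
P(Brake chain down) [AND] = 0.18 × 0.706336 = 0.127140
P(E-stop path down) [AND] = 0.32 × 0.02 = 0.006400
P(Feedback branch inoperative) [OR] = 1 − (1−0.02) × (1−0.006400) = 0.026272
P(Robot arm uncommanded motion) [OR] = 1 − (1−0.127140) × (1−0.026272) = 0.150072
Rounded to 4 decimal places: P(Robot arm uncommanded motion) ≈ 0.1501.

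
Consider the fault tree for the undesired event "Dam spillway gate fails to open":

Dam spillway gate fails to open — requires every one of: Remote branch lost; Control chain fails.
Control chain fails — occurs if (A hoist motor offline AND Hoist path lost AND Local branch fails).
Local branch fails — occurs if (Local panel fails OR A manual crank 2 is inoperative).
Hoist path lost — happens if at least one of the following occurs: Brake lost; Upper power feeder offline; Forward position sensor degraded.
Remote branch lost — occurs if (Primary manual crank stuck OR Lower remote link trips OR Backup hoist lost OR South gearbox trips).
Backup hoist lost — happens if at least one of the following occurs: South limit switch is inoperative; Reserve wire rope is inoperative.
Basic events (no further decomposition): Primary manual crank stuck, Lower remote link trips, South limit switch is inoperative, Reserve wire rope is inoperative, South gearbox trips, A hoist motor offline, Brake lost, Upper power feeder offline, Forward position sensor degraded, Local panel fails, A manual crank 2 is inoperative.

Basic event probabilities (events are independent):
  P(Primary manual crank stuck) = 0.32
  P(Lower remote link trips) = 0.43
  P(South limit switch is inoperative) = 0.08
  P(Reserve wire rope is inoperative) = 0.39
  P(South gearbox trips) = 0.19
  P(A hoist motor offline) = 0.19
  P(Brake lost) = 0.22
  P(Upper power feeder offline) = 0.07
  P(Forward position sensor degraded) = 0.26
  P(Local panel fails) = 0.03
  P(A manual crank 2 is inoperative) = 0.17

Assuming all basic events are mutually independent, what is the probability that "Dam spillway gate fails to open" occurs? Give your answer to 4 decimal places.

P(Backup hoist lost) [OR] = 1 − (1−0.08) × (1−0.39) = 0.438800
P(Remote branch lost) [OR] = 1 − (1−0.32) × (1−0.43) × (1−0.438800) × (1−0.19) = 0.823808
P(Hoist path lost) [OR] = 1 − (1−0.22) × (1−0.07) × (1−0.26) = 0.463204
P(Local branch fails) [OR] = 1 − (1−0.03) × (1−0.17) = 0.194900
P(Control chain fails) [AND] = 0.19 × 0.463204 × 0.194900 = 0.017153
P(Dam spillway gate fails to open) [AND] = 0.823808 × 0.017153 = 0.014131
Rounded to 4 decimal places: P(Dam spillway gate fails to open) ≈ 0.0141.

0.0141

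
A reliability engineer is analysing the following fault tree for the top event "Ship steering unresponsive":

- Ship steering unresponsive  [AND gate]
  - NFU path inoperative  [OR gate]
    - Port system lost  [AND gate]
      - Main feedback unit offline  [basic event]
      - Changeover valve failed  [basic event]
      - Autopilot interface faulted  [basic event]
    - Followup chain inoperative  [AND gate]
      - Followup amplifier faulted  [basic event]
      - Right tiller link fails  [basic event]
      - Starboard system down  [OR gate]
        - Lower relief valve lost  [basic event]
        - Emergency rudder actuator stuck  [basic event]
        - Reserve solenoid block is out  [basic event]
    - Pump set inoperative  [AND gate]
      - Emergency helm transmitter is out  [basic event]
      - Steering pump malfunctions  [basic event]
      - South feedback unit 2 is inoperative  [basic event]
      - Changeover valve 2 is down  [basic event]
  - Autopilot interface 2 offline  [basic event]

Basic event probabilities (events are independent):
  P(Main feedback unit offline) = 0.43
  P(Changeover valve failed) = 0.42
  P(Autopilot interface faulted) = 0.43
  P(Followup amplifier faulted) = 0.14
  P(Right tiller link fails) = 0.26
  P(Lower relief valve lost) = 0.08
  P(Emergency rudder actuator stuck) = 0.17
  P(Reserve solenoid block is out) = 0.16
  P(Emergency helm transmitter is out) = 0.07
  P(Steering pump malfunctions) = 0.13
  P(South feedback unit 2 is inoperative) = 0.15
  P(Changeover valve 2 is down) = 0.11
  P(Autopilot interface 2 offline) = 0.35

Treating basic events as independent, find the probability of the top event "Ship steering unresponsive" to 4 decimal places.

0.0314

P(Port system lost) [AND] = 0.43 × 0.42 × 0.43 = 0.077658
P(Starboard system down) [OR] = 1 − (1−0.08) × (1−0.17) × (1−0.16) = 0.358576
P(Followup chain inoperative) [AND] = 0.14 × 0.26 × 0.358576 = 0.013052
P(Pump set inoperative) [AND] = 0.07 × 0.13 × 0.15 × 0.11 = 0.000150
P(NFU path inoperative) [OR] = 1 − (1−0.077658) × (1−0.013052) × (1−0.000150) = 0.089833
P(Ship steering unresponsive) [AND] = 0.089833 × 0.35 = 0.031442
Rounded to 4 decimal places: P(Ship steering unresponsive) ≈ 0.0314.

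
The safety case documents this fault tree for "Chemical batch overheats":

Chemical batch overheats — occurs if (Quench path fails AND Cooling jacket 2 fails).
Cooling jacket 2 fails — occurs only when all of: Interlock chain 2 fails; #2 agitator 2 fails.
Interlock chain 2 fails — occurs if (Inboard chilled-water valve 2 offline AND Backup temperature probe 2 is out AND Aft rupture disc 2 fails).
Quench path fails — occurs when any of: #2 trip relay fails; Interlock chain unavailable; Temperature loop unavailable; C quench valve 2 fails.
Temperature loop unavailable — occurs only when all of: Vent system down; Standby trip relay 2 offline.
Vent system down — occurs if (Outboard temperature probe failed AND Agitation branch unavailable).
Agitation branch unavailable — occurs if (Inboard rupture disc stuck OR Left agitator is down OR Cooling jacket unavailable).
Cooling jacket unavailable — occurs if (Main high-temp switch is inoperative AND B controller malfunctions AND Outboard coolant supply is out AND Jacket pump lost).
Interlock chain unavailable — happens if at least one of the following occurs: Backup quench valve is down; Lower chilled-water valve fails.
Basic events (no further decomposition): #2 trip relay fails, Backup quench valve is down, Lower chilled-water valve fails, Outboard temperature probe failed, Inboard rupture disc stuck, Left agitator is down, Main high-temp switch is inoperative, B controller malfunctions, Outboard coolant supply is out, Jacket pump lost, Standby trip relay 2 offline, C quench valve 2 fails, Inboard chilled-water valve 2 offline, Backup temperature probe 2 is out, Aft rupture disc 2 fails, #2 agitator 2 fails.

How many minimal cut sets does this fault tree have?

7

Interlock chain unavailable [OR]: union of children's cut sets → 2 cut set(s).
Cooling jacket unavailable [AND]: one cut set from each child combined → 1 × 1 × 1 × 1 = 1 cut set(s).
Agitation branch unavailable [OR]: union of children's cut sets → 3 cut set(s).
Vent system down [AND]: one cut set from each child combined → 1 × 3 = 3 cut set(s).
Temperature loop unavailable [AND]: one cut set from each child combined → 3 × 1 = 3 cut set(s).
Quench path fails [OR]: union of children's cut sets → 7 cut set(s).
Interlock chain 2 fails [AND]: one cut set from each child combined → 1 × 1 × 1 = 1 cut set(s).
Cooling jacket 2 fails [AND]: one cut set from each child combined → 1 × 1 = 1 cut set(s).
Chemical batch overheats [AND]: one cut set from each child combined → 7 × 1 = 7 cut set(s).
Minimal cut sets: {#2 agitator 2 fails, #2 trip relay fails, Aft rupture disc 2 fails, Backup temperature probe 2 is out, Inboard chilled-water valve 2 offline}; {#2 agitator 2 fails, Aft rupture disc 2 fails, Backup quench valve is down, Backup temperature probe 2 is out, Inboard chilled-water valve 2 offline}; {#2 agitator 2 fails, Aft rupture disc 2 fails, Backup temperature probe 2 is out, Inboard chilled-water valve 2 offline, Lower chilled-water valve fails}; {#2 agitator 2 fails, Aft rupture disc 2 fails, Backup temperature probe 2 is out, Inboard chilled-water valve 2 offline, Inboard rupture disc stuck, Outboard temperature probe failed, Standby trip relay 2 offline}; {#2 agitator 2 fails, Aft rupture disc 2 fails, Backup temperature probe 2 is out, Inboard chilled-water valve 2 offline, Left agitator is down, Outboard temperature probe failed, Standby trip relay 2 offline}; {#2 agitator 2 fails, Aft rupture disc 2 fails, B controller malfunctions, Backup temperature probe 2 is out, Inboard chilled-water valve 2 offline, Jacket pump lost, Main high-temp switch is inoperative, Outboard coolant supply is out, Outboard temperature probe failed, Standby trip relay 2 offline}; {#2 agitator 2 fails, Aft rupture disc 2 fails, Backup temperature probe 2 is out, C quench valve 2 fails, Inboard chilled-water valve 2 offline}.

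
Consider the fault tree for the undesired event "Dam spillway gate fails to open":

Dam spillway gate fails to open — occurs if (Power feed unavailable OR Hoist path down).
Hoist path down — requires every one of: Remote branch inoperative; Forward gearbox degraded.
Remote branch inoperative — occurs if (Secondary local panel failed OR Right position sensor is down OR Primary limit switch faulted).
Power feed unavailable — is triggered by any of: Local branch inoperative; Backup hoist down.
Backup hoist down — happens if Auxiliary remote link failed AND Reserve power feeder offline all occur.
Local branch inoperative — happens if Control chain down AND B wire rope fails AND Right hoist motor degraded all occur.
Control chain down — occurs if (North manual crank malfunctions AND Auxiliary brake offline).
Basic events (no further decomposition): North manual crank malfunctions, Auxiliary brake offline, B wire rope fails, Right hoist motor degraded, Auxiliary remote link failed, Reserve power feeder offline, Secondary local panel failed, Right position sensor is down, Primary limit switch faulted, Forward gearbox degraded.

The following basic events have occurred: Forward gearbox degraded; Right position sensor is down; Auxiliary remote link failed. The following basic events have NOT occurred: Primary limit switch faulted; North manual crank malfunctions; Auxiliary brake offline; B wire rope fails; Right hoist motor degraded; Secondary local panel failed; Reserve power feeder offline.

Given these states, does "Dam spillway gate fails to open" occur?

Yes

Control chain down [AND]: North manual crank malfunctions=not, Auxiliary brake offline=not → not all inputs occur → does not occur.
Local branch inoperative [AND]: Control chain down=not, B wire rope fails=not, Right hoist motor degraded=not → not all inputs occur → does not occur.
Backup hoist down [AND]: Auxiliary remote link failed=occurs, Reserve power feeder offline=not → not all inputs occur → does not occur.
Power feed unavailable [OR]: Local branch inoperative=not, Backup hoist down=not → no input occurs → does not occur.
Remote branch inoperative [OR]: Secondary local panel failed=not, Right position sensor is down=occurs, Primary limit switch faulted=not → at least one input occurs → occurs.
Hoist path down [AND]: Remote branch inoperative=occurs, Forward gearbox degraded=occurs → all inputs occur → occurs.
Dam spillway gate fails to open [OR]: Power feed unavailable=not, Hoist path down=occurs → at least one input occurs → occurs.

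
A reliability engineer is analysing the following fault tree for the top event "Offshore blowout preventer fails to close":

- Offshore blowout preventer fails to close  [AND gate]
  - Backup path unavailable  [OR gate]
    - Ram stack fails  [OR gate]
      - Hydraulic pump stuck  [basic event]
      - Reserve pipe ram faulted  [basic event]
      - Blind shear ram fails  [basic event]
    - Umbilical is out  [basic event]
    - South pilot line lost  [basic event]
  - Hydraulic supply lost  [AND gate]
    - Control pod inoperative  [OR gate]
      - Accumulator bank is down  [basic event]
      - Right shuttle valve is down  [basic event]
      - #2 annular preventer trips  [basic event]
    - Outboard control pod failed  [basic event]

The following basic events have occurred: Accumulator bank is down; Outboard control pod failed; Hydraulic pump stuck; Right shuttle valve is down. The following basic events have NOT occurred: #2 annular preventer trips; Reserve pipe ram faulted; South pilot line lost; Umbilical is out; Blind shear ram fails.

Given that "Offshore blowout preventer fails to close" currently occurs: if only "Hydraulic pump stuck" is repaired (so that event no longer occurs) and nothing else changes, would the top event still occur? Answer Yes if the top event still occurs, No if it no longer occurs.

Counterfactual: set "Hydraulic pump stuck" to not occurred.
Ram stack fails [OR]: Hydraulic pump stuck=not, Reserve pipe ram faulted=not, Blind shear ram fails=not → no input occurs → does not occur.
Backup path unavailable [OR]: Ram stack fails=not, Umbilical is out=not, South pilot line lost=not → no input occurs → does not occur.
Control pod inoperative [OR]: Accumulator bank is down=occurs, Right shuttle valve is down=occurs, #2 annular preventer trips=not → at least one input occurs → occurs.
Hydraulic supply lost [AND]: Control pod inoperative=occurs, Outboard control pod failed=occurs → all inputs occur → occurs.
Offshore blowout preventer fails to close [AND]: Backup path unavailable=not, Hydraulic supply lost=occurs → not all inputs occur → does not occur.

No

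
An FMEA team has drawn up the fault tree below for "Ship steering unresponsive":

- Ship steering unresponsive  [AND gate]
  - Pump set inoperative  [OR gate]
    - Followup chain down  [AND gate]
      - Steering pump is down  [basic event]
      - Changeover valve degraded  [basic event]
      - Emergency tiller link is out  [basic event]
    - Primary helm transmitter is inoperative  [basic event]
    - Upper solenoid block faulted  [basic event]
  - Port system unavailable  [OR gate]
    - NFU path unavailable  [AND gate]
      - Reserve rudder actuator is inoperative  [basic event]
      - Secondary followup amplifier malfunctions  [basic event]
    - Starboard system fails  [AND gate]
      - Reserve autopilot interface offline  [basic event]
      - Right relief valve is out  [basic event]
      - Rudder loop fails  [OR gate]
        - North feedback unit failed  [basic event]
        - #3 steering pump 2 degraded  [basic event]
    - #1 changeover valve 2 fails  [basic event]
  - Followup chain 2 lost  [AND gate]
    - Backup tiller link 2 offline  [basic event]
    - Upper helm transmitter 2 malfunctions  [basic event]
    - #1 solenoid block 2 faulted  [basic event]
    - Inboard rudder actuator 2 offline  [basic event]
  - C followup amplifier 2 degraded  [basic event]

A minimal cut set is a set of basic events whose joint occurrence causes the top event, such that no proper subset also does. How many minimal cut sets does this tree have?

Followup chain down [AND]: one cut set from each child combined → 1 × 1 × 1 = 1 cut set(s).
Pump set inoperative [OR]: union of children's cut sets → 3 cut set(s).
NFU path unavailable [AND]: one cut set from each child combined → 1 × 1 = 1 cut set(s).
Rudder loop fails [OR]: union of children's cut sets → 2 cut set(s).
Starboard system fails [AND]: one cut set from each child combined → 1 × 1 × 2 = 2 cut set(s).
Port system unavailable [OR]: union of children's cut sets → 4 cut set(s).
Followup chain 2 lost [AND]: one cut set from each child combined → 1 × 1 × 1 × 1 = 1 cut set(s).
Ship steering unresponsive [AND]: one cut set from each child combined → 3 × 4 × 1 × 1 = 12 cut set(s).

12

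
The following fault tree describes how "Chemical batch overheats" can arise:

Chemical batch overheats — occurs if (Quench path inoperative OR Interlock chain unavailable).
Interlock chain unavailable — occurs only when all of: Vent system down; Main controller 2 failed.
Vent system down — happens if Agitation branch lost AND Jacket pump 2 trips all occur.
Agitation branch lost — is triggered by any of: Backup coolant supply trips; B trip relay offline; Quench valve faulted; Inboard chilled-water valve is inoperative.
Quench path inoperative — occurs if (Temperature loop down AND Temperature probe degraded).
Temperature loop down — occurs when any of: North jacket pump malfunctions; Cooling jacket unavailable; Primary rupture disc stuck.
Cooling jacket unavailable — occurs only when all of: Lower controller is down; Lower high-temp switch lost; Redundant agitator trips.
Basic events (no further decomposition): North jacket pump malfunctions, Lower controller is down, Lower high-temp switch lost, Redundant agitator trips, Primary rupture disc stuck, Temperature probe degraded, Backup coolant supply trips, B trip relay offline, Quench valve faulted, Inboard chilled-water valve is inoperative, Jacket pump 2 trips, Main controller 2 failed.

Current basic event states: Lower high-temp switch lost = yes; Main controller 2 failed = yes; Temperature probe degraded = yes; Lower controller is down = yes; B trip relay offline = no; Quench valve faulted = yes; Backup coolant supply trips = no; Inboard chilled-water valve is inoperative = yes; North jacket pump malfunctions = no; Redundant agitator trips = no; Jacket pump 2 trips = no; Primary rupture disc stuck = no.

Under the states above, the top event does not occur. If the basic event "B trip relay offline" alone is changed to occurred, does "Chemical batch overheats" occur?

Counterfactual: set "B trip relay offline" to occurred.
Cooling jacket unavailable [AND]: Lower controller is down=occurs, Lower high-temp switch lost=occurs, Redundant agitator trips=not → not all inputs occur → does not occur.
Temperature loop down [OR]: North jacket pump malfunctions=not, Cooling jacket unavailable=not, Primary rupture disc stuck=not → no input occurs → does not occur.
Quench path inoperative [AND]: Temperature loop down=not, Temperature probe degraded=occurs → not all inputs occur → does not occur.
Agitation branch lost [OR]: Backup coolant supply trips=not, B trip relay offline=occurs, Quench valve faulted=occurs, Inboard chilled-water valve is inoperative=occurs → at least one input occurs → occurs.
Vent system down [AND]: Agitation branch lost=occurs, Jacket pump 2 trips=not → not all inputs occur → does not occur.
Interlock chain unavailable [AND]: Vent system down=not, Main controller 2 failed=occurs → not all inputs occur → does not occur.
Chemical batch overheats [OR]: Quench path inoperative=not, Interlock chain unavailable=not → no input occurs → does not occur.

No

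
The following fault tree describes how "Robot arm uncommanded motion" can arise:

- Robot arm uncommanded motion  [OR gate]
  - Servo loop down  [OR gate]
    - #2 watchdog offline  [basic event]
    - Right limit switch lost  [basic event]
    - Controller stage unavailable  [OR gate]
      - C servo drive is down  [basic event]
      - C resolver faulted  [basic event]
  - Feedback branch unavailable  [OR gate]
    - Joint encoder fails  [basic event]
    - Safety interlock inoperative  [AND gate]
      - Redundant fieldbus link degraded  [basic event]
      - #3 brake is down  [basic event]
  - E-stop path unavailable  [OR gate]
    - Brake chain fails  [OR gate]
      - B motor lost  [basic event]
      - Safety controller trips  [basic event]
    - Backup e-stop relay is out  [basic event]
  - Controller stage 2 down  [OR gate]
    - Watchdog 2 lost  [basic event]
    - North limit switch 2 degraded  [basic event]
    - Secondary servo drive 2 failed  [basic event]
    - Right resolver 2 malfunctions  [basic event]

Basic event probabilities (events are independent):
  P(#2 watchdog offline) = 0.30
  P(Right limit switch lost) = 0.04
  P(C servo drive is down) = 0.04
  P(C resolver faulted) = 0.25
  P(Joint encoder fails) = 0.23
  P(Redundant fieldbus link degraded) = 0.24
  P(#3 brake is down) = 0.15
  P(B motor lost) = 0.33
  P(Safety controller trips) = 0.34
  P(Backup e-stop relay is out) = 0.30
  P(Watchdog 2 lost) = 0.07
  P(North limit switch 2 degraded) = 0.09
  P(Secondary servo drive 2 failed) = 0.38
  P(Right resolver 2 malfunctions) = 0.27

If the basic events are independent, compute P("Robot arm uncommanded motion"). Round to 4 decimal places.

0.9574

P(Controller stage unavailable) [OR] = 1 − (1−0.04) × (1−0.25) = 0.280000
P(Servo loop down) [OR] = 1 − (1−0.30) × (1−0.04) × (1−0.280000) = 0.516160
P(Safety interlock inoperative) [AND] = 0.24 × 0.15 = 0.036000
P(Feedback branch unavailable) [OR] = 1 − (1−0.23) × (1−0.036000) = 0.257720
P(Brake chain fails) [OR] = 1 − (1−0.33) × (1−0.34) = 0.557800
P(E-stop path unavailable) [OR] = 1 − (1−0.557800) × (1−0.30) = 0.690460
P(Controller stage 2 down) [OR] = 1 − (1−0.07) × (1−0.09) × (1−0.38) × (1−0.27) = 0.616965
P(Robot arm uncommanded motion) [OR] = 1 − (1−0.516160) × (1−0.257720) × (1−0.690460) × (1−0.616965) = 0.957418
Rounded to 4 decimal places: P(Robot arm uncommanded motion) ≈ 0.9574.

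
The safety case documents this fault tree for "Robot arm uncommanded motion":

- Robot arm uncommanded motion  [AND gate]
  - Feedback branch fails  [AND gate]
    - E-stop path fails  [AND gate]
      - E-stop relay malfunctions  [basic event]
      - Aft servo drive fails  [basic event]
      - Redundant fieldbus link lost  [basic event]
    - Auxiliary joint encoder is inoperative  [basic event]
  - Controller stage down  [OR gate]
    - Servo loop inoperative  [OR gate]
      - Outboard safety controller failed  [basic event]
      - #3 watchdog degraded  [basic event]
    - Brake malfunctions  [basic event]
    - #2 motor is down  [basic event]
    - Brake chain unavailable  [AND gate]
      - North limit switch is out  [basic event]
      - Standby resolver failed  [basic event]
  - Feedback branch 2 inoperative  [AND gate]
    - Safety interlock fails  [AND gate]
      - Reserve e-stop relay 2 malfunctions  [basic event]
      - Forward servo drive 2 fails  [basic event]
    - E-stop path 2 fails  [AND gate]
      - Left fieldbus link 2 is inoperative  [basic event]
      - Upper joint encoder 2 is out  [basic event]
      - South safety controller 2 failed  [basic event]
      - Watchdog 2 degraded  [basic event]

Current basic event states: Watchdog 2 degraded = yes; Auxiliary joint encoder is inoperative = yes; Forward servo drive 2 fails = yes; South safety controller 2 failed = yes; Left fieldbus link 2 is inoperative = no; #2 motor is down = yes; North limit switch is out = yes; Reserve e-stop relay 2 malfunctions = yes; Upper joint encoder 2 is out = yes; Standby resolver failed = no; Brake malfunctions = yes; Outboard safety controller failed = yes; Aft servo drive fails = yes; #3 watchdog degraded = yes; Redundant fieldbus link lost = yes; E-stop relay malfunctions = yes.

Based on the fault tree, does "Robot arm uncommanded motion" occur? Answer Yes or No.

E-stop path fails [AND]: E-stop relay malfunctions=occurs, Aft servo drive fails=occurs, Redundant fieldbus link lost=occurs → all inputs occur → occurs.
Feedback branch fails [AND]: E-stop path fails=occurs, Auxiliary joint encoder is inoperative=occurs → all inputs occur → occurs.
Servo loop inoperative [OR]: Outboard safety controller failed=occurs, #3 watchdog degraded=occurs → at least one input occurs → occurs.
Brake chain unavailable [AND]: North limit switch is out=occurs, Standby resolver failed=not → not all inputs occur → does not occur.
Controller stage down [OR]: Servo loop inoperative=occurs, Brake malfunctions=occurs, #2 motor is down=occurs, Brake chain unavailable=not → at least one input occurs → occurs.
Safety interlock fails [AND]: Reserve e-stop relay 2 malfunctions=occurs, Forward servo drive 2 fails=occurs → all inputs occur → occurs.
E-stop path 2 fails [AND]: Left fieldbus link 2 is inoperative=not, Upper joint encoder 2 is out=occurs, South safety controller 2 failed=occurs, Watchdog 2 degraded=occurs → not all inputs occur → does not occur.
Feedback branch 2 inoperative [AND]: Safety interlock fails=occurs, E-stop path 2 fails=not → not all inputs occur → does not occur.
Robot arm uncommanded motion [AND]: Feedback branch fails=occurs, Controller stage down=occurs, Feedback branch 2 inoperative=not → not all inputs occur → does not occur.

No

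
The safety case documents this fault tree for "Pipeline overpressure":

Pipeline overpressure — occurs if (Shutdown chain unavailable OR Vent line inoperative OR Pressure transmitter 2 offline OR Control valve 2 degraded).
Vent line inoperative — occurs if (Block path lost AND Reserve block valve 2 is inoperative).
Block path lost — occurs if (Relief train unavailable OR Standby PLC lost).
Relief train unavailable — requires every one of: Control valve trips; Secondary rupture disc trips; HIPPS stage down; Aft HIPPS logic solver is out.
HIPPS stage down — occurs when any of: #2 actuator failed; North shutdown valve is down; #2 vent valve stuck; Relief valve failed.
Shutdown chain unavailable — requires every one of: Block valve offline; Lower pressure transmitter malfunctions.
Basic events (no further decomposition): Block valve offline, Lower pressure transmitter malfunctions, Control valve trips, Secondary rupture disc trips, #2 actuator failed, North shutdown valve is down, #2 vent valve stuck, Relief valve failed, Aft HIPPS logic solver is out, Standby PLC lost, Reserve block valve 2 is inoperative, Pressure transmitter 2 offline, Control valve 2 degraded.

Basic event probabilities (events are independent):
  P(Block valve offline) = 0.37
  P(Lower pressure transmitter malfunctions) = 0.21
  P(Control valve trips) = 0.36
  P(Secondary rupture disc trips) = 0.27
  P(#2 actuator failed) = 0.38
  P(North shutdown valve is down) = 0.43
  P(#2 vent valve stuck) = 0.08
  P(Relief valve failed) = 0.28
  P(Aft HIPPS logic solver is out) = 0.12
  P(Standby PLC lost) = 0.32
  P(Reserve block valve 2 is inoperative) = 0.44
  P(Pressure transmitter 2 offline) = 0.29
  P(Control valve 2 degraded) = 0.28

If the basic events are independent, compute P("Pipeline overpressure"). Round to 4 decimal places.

P(Shutdown chain unavailable) [AND] = 0.37 × 0.21 = 0.077700
P(HIPPS stage down) [OR] = 1 − (1−0.38) × (1−0.43) × (1−0.08) × (1−0.28) = 0.765908
P(Relief train unavailable) [AND] = 0.36 × 0.27 × 0.765908 × 0.12 = 0.008934
P(Block path lost) [OR] = 1 − (1−0.008934) × (1−0.32) = 0.326075
P(Vent line inoperative) [AND] = 0.326075 × 0.44 = 0.143473
P(Pipeline overpressure) [OR] = 1 − (1−0.077700) × (1−0.143473) × (1−0.29) × (1−0.28) = 0.596165
Rounded to 4 decimal places: P(Pipeline overpressure) ≈ 0.5962.

0.5962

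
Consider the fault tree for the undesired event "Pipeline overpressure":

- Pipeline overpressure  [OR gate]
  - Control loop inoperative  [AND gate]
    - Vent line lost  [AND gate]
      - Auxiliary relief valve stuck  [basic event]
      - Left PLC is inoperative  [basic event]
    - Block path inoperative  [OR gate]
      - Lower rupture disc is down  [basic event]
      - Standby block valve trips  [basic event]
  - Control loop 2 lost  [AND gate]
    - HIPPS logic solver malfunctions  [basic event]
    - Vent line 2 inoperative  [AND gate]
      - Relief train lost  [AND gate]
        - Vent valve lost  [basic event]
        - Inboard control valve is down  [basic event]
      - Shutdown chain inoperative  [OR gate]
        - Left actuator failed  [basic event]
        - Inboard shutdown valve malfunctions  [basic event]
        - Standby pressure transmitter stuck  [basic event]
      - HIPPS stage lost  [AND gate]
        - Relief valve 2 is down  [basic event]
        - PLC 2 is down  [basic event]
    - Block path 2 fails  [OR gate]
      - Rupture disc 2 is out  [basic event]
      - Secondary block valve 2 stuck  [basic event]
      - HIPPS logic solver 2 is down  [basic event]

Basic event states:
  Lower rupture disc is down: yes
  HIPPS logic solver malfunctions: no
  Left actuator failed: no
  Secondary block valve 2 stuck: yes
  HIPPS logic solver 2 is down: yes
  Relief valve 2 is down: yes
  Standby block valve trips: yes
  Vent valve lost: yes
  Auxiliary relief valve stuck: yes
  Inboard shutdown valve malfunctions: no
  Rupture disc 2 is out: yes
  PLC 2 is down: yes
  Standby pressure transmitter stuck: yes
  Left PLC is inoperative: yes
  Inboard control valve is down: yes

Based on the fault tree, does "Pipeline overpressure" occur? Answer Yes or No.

Vent line lost [AND]: Auxiliary relief valve stuck=occurs, Left PLC is inoperative=occurs → all inputs occur → occurs.
Block path inoperative [OR]: Lower rupture disc is down=occurs, Standby block valve trips=occurs → at least one input occurs → occurs.
Control loop inoperative [AND]: Vent line lost=occurs, Block path inoperative=occurs → all inputs occur → occurs.
Relief train lost [AND]: Vent valve lost=occurs, Inboard control valve is down=occurs → all inputs occur → occurs.
Shutdown chain inoperative [OR]: Left actuator failed=not, Inboard shutdown valve malfunctions=not, Standby pressure transmitter stuck=occurs → at least one input occurs → occurs.
HIPPS stage lost [AND]: Relief valve 2 is down=occurs, PLC 2 is down=occurs → all inputs occur → occurs.
Vent line 2 inoperative [AND]: Relief train lost=occurs, Shutdown chain inoperative=occurs, HIPPS stage lost=occurs → all inputs occur → occurs.
Block path 2 fails [OR]: Rupture disc 2 is out=occurs, Secondary block valve 2 stuck=occurs, HIPPS logic solver 2 is down=occurs → at least one input occurs → occurs.
Control loop 2 lost [AND]: HIPPS logic solver malfunctions=not, Vent line 2 inoperative=occurs, Block path 2 fails=occurs → not all inputs occur → does not occur.
Pipeline overpressure [OR]: Control loop inoperative=occurs, Control loop 2 lost=not → at least one input occurs → occurs.

Yes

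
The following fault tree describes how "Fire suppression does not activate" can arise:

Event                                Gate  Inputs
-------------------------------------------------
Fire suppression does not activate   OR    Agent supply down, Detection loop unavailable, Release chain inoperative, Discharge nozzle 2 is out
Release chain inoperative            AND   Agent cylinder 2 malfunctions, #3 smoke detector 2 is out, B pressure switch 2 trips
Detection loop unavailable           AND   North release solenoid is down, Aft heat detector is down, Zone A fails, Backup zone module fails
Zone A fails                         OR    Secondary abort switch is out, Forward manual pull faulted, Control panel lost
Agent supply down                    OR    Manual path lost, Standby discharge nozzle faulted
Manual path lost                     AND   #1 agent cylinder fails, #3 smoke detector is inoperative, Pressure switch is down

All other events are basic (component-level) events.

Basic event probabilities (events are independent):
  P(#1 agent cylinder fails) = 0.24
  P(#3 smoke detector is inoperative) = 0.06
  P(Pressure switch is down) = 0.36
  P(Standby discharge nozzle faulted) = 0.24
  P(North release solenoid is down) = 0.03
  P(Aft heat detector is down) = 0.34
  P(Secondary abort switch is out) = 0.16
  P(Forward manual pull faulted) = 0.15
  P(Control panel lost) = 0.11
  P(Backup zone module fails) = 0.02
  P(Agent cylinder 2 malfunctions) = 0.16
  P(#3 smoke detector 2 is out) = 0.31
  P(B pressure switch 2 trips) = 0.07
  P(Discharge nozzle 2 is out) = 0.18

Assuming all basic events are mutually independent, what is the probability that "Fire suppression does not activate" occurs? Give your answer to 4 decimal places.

P(Manual path lost) [AND] = 0.24 × 0.06 × 0.36 = 0.005184
P(Agent supply down) [OR] = 1 − (1−0.005184) × (1−0.24) = 0.243940
P(Zone A fails) [OR] = 1 − (1−0.16) × (1−0.15) × (1−0.11) = 0.364540
P(Detection loop unavailable) [AND] = 0.03 × 0.34 × 0.364540 × 0.02 = 0.000074
P(Release chain inoperative) [AND] = 0.16 × 0.31 × 0.07 = 0.003472
P(Fire suppression does not activate) [OR] = 1 − (1−0.243940) × (1−0.000074) × (1−0.003472) × (1−0.18) = 0.382229
Rounded to 4 decimal places: P(Fire suppression does not activate) ≈ 0.3822.

0.3822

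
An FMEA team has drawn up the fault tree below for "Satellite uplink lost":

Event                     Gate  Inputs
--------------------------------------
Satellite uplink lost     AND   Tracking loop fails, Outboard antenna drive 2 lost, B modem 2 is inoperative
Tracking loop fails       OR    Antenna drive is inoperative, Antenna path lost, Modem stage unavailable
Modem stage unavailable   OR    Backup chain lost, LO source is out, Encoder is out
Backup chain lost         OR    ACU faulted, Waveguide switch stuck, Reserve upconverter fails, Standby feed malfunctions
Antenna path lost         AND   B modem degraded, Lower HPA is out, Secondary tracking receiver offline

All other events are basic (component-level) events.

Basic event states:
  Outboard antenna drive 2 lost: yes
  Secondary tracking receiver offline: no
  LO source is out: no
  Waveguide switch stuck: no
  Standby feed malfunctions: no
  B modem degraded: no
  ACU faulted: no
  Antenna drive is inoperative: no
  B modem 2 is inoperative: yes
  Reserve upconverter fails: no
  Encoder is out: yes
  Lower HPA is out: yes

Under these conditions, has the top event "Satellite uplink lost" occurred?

Yes

Antenna path lost [AND]: B modem degraded=not, Lower HPA is out=occurs, Secondary tracking receiver offline=not → not all inputs occur → does not occur.
Backup chain lost [OR]: ACU faulted=not, Waveguide switch stuck=not, Reserve upconverter fails=not, Standby feed malfunctions=not → no input occurs → does not occur.
Modem stage unavailable [OR]: Backup chain lost=not, LO source is out=not, Encoder is out=occurs → at least one input occurs → occurs.
Tracking loop fails [OR]: Antenna drive is inoperative=not, Antenna path lost=not, Modem stage unavailable=occurs → at least one input occurs → occurs.
Satellite uplink lost [AND]: Tracking loop fails=occurs, Outboard antenna drive 2 lost=occurs, B modem 2 is inoperative=occurs → all inputs occur → occurs.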